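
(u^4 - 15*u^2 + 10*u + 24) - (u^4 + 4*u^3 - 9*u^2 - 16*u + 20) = -4*u^3 - 6*u^2 + 26*u + 4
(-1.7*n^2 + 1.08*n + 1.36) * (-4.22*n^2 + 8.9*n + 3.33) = 7.174*n^4 - 19.6876*n^3 - 1.7882*n^2 + 15.7004*n + 4.5288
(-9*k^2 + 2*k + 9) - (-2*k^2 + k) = -7*k^2 + k + 9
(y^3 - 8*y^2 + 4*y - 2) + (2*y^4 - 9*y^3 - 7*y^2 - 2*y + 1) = 2*y^4 - 8*y^3 - 15*y^2 + 2*y - 1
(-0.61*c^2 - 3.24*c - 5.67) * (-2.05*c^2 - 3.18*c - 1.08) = 1.2505*c^4 + 8.5818*c^3 + 22.5855*c^2 + 21.5298*c + 6.1236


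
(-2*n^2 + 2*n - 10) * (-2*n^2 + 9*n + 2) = 4*n^4 - 22*n^3 + 34*n^2 - 86*n - 20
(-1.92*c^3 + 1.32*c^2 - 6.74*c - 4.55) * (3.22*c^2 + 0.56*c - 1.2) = -6.1824*c^5 + 3.1752*c^4 - 18.6596*c^3 - 20.0094*c^2 + 5.54*c + 5.46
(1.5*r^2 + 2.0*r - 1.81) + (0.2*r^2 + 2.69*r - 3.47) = 1.7*r^2 + 4.69*r - 5.28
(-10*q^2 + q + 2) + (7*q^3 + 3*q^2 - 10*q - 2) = 7*q^3 - 7*q^2 - 9*q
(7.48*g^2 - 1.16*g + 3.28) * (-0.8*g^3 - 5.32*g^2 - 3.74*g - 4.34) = -5.984*g^5 - 38.8656*g^4 - 24.428*g^3 - 45.5744*g^2 - 7.2328*g - 14.2352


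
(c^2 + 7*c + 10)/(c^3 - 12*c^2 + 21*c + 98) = (c + 5)/(c^2 - 14*c + 49)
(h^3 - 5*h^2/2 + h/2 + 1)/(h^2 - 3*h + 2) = h + 1/2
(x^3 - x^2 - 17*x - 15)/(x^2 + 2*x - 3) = (x^2 - 4*x - 5)/(x - 1)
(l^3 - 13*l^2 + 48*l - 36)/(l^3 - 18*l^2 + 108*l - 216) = (l - 1)/(l - 6)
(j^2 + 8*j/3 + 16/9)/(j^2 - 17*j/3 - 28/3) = (j + 4/3)/(j - 7)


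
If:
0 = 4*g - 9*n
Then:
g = 9*n/4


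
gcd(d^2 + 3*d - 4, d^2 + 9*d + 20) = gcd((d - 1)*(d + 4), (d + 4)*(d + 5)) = d + 4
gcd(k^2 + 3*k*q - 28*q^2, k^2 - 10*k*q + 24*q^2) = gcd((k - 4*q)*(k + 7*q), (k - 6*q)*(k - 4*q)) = -k + 4*q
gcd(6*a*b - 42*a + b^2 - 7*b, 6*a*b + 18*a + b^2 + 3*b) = 6*a + b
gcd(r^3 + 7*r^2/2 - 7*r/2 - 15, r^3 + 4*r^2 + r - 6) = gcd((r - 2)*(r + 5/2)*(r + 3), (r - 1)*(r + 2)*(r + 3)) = r + 3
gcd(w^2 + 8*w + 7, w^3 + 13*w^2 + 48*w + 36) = w + 1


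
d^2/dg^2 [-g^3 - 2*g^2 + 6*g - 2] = -6*g - 4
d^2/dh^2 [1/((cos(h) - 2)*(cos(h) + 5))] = (-4*sin(h)^4 + 51*sin(h)^2 - 75*cos(h)/4 - 9*cos(3*h)/4 - 9)/((cos(h) - 2)^3*(cos(h) + 5)^3)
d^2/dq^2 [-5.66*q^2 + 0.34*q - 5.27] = -11.3200000000000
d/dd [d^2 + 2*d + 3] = 2*d + 2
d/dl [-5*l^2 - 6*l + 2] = -10*l - 6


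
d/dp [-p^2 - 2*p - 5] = -2*p - 2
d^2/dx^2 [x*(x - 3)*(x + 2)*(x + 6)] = 12*x^2 + 30*x - 24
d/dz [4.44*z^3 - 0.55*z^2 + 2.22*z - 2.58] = 13.32*z^2 - 1.1*z + 2.22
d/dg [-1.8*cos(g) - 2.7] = 1.8*sin(g)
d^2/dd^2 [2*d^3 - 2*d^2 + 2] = 12*d - 4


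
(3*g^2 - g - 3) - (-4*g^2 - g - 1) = 7*g^2 - 2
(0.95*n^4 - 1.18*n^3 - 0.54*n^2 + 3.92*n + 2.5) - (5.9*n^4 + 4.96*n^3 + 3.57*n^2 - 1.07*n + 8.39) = -4.95*n^4 - 6.14*n^3 - 4.11*n^2 + 4.99*n - 5.89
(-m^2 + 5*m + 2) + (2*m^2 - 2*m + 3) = m^2 + 3*m + 5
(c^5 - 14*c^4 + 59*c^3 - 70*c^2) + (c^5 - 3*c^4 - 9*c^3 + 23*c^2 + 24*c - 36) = 2*c^5 - 17*c^4 + 50*c^3 - 47*c^2 + 24*c - 36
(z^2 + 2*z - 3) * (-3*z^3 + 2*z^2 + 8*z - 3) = -3*z^5 - 4*z^4 + 21*z^3 + 7*z^2 - 30*z + 9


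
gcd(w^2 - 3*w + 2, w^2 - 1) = w - 1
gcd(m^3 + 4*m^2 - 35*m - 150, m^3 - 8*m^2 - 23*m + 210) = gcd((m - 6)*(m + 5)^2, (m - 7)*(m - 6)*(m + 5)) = m^2 - m - 30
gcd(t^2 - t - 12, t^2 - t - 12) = t^2 - t - 12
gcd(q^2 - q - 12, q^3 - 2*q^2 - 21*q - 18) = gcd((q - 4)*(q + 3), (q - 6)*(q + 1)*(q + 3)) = q + 3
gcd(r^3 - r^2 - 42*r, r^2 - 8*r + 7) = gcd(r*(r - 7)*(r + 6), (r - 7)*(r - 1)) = r - 7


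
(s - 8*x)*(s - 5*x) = s^2 - 13*s*x + 40*x^2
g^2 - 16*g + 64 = (g - 8)^2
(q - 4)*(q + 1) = q^2 - 3*q - 4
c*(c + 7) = c^2 + 7*c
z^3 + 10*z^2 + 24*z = z*(z + 4)*(z + 6)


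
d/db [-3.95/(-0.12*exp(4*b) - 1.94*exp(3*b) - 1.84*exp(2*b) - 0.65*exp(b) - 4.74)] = (-1.896*exp(3*b) - 22.989*exp(2*b) - 14.536*exp(b) - 2.5675)*exp(b)/(0.12*exp(4*b) + 1.94*exp(3*b) + 1.84*exp(2*b) + 0.65*exp(b) + 4.74)^2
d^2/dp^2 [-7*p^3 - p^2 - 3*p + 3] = -42*p - 2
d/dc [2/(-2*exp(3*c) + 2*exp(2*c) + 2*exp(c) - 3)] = (12*exp(2*c) - 8*exp(c) - 4)*exp(c)/(2*exp(3*c) - 2*exp(2*c) - 2*exp(c) + 3)^2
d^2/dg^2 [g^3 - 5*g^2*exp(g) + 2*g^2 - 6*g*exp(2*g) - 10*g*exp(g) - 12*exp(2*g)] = -5*g^2*exp(g) - 24*g*exp(2*g) - 30*g*exp(g) + 6*g - 72*exp(2*g) - 30*exp(g) + 4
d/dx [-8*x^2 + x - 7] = 1 - 16*x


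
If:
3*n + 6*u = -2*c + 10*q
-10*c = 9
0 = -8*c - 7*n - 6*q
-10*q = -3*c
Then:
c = -9/10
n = 63/50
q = -27/100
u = -39/50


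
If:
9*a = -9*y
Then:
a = -y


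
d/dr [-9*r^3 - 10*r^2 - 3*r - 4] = -27*r^2 - 20*r - 3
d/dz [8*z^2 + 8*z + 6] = 16*z + 8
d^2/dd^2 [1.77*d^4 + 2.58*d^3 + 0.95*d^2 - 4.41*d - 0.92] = 21.24*d^2 + 15.48*d + 1.9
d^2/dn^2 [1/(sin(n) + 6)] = (6*sin(n) + cos(n)^2 + 1)/(sin(n) + 6)^3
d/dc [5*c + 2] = 5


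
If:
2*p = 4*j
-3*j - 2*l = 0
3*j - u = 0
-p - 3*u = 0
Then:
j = 0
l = 0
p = 0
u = 0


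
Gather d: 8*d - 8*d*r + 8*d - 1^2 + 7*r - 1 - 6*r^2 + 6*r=d*(16 - 8*r) - 6*r^2 + 13*r - 2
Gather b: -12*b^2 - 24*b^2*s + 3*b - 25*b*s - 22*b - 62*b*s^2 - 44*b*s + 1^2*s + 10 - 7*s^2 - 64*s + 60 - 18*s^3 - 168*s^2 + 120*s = b^2*(-24*s - 12) + b*(-62*s^2 - 69*s - 19) - 18*s^3 - 175*s^2 + 57*s + 70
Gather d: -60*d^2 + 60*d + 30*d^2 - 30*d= -30*d^2 + 30*d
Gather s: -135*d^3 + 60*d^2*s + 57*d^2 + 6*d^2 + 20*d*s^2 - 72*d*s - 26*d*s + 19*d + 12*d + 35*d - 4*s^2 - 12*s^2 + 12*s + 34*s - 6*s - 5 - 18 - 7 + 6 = -135*d^3 + 63*d^2 + 66*d + s^2*(20*d - 16) + s*(60*d^2 - 98*d + 40) - 24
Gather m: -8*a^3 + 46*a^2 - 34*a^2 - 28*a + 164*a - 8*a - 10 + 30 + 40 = -8*a^3 + 12*a^2 + 128*a + 60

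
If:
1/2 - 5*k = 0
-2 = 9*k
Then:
No Solution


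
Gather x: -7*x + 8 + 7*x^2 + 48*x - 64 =7*x^2 + 41*x - 56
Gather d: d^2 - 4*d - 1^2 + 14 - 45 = d^2 - 4*d - 32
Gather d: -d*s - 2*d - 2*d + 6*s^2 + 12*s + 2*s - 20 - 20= d*(-s - 4) + 6*s^2 + 14*s - 40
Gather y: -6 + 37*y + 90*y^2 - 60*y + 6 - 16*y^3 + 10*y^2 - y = -16*y^3 + 100*y^2 - 24*y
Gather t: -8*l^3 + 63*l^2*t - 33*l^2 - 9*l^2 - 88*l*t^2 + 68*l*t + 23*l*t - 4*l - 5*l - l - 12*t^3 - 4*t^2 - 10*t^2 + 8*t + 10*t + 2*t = -8*l^3 - 42*l^2 - 10*l - 12*t^3 + t^2*(-88*l - 14) + t*(63*l^2 + 91*l + 20)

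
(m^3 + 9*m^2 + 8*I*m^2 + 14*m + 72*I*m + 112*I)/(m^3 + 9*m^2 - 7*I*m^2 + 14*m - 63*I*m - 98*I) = (m + 8*I)/(m - 7*I)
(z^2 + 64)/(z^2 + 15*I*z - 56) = (z - 8*I)/(z + 7*I)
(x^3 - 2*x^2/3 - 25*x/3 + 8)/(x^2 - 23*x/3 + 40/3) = (x^2 + 2*x - 3)/(x - 5)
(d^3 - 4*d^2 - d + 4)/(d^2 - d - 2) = (d^2 - 5*d + 4)/(d - 2)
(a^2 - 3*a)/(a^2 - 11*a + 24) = a/(a - 8)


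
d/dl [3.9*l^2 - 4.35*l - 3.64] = 7.8*l - 4.35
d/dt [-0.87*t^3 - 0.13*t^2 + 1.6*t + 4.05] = -2.61*t^2 - 0.26*t + 1.6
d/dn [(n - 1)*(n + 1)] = 2*n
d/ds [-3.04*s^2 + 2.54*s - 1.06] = 2.54 - 6.08*s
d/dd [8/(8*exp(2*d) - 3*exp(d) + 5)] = (24 - 128*exp(d))*exp(d)/(8*exp(2*d) - 3*exp(d) + 5)^2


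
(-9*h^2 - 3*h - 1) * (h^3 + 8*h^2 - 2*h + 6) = -9*h^5 - 75*h^4 - 7*h^3 - 56*h^2 - 16*h - 6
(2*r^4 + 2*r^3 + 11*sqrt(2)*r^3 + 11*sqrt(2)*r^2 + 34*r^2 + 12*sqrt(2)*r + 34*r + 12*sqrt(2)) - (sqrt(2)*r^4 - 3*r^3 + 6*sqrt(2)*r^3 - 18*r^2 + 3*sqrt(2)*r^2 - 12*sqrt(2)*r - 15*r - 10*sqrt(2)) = -sqrt(2)*r^4 + 2*r^4 + 5*r^3 + 5*sqrt(2)*r^3 + 8*sqrt(2)*r^2 + 52*r^2 + 24*sqrt(2)*r + 49*r + 22*sqrt(2)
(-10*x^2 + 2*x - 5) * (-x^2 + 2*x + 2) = 10*x^4 - 22*x^3 - 11*x^2 - 6*x - 10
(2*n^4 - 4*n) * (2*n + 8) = 4*n^5 + 16*n^4 - 8*n^2 - 32*n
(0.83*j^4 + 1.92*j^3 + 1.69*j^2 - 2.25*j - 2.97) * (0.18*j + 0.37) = 0.1494*j^5 + 0.6527*j^4 + 1.0146*j^3 + 0.2203*j^2 - 1.3671*j - 1.0989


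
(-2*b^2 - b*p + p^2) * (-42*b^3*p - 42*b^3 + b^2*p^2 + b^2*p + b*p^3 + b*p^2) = 84*b^5*p + 84*b^5 + 40*b^4*p^2 + 40*b^4*p - 45*b^3*p^3 - 45*b^3*p^2 + b*p^5 + b*p^4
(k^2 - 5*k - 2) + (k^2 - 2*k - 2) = 2*k^2 - 7*k - 4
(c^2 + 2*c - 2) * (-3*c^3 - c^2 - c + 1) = -3*c^5 - 7*c^4 + 3*c^3 + c^2 + 4*c - 2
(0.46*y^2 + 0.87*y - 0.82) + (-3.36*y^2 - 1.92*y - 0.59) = -2.9*y^2 - 1.05*y - 1.41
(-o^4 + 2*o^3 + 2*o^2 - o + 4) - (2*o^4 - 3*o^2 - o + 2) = -3*o^4 + 2*o^3 + 5*o^2 + 2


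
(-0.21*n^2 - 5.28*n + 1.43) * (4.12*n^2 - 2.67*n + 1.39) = -0.8652*n^4 - 21.1929*n^3 + 19.6973*n^2 - 11.1573*n + 1.9877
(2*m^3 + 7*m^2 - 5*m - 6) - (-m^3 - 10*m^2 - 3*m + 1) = 3*m^3 + 17*m^2 - 2*m - 7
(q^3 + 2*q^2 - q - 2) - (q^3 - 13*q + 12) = 2*q^2 + 12*q - 14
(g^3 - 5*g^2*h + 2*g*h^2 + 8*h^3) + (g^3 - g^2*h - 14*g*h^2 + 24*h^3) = 2*g^3 - 6*g^2*h - 12*g*h^2 + 32*h^3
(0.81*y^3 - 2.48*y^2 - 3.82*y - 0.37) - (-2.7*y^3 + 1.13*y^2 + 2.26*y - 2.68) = 3.51*y^3 - 3.61*y^2 - 6.08*y + 2.31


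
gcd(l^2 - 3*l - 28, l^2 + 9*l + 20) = l + 4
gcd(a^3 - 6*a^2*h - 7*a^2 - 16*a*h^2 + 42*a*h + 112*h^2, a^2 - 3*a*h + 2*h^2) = 1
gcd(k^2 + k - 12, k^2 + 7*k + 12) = k + 4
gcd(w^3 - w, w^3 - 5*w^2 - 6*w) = w^2 + w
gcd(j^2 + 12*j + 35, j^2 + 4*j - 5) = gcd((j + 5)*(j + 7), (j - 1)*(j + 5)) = j + 5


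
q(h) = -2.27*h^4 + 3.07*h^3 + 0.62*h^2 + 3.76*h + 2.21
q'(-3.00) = 328.09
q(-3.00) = -270.25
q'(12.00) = -14345.36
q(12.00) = -41629.15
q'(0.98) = 5.27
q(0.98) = 7.29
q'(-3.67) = 572.09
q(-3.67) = -566.79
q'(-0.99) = 20.37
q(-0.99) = -6.06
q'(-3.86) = 658.41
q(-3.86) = -683.56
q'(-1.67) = 69.66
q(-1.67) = -34.29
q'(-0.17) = 3.86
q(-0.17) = 1.57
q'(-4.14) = 800.78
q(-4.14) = -887.42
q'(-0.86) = 15.28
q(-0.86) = -3.76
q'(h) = -9.08*h^3 + 9.21*h^2 + 1.24*h + 3.76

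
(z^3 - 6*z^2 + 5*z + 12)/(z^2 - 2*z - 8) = (z^2 - 2*z - 3)/(z + 2)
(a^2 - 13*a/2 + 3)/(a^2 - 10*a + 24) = (a - 1/2)/(a - 4)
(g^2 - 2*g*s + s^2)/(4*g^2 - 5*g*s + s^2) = (-g + s)/(-4*g + s)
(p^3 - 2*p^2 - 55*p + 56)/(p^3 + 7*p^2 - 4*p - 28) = (p^2 - 9*p + 8)/(p^2 - 4)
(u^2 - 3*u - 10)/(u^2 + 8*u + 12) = (u - 5)/(u + 6)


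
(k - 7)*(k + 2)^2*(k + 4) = k^4 + k^3 - 36*k^2 - 124*k - 112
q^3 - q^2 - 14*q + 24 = (q - 3)*(q - 2)*(q + 4)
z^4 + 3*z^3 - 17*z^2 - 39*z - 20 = (z - 4)*(z + 1)^2*(z + 5)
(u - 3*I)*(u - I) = u^2 - 4*I*u - 3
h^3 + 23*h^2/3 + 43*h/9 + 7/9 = (h + 1/3)^2*(h + 7)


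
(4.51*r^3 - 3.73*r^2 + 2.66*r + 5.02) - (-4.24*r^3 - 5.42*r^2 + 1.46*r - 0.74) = 8.75*r^3 + 1.69*r^2 + 1.2*r + 5.76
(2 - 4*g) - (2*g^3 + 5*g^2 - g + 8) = -2*g^3 - 5*g^2 - 3*g - 6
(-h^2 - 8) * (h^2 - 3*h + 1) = -h^4 + 3*h^3 - 9*h^2 + 24*h - 8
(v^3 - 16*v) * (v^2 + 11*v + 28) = v^5 + 11*v^4 + 12*v^3 - 176*v^2 - 448*v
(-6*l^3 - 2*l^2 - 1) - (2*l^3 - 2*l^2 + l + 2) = -8*l^3 - l - 3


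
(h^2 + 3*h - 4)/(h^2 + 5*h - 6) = (h + 4)/(h + 6)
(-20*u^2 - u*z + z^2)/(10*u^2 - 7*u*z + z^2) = (4*u + z)/(-2*u + z)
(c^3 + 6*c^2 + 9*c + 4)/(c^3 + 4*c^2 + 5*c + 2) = (c + 4)/(c + 2)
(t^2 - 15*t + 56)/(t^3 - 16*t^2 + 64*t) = (t - 7)/(t*(t - 8))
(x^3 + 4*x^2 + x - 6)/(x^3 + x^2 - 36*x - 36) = (x^3 + 4*x^2 + x - 6)/(x^3 + x^2 - 36*x - 36)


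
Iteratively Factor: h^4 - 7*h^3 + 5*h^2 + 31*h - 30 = (h - 1)*(h^3 - 6*h^2 - h + 30) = (h - 3)*(h - 1)*(h^2 - 3*h - 10) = (h - 5)*(h - 3)*(h - 1)*(h + 2)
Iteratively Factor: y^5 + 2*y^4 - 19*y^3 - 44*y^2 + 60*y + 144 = (y - 2)*(y^4 + 4*y^3 - 11*y^2 - 66*y - 72) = (y - 2)*(y + 2)*(y^3 + 2*y^2 - 15*y - 36) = (y - 2)*(y + 2)*(y + 3)*(y^2 - y - 12) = (y - 4)*(y - 2)*(y + 2)*(y + 3)*(y + 3)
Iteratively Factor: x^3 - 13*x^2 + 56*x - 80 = (x - 4)*(x^2 - 9*x + 20) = (x - 5)*(x - 4)*(x - 4)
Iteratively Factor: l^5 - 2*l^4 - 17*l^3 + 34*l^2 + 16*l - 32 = (l - 2)*(l^4 - 17*l^2 + 16) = (l - 2)*(l + 4)*(l^3 - 4*l^2 - l + 4) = (l - 4)*(l - 2)*(l + 4)*(l^2 - 1) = (l - 4)*(l - 2)*(l + 1)*(l + 4)*(l - 1)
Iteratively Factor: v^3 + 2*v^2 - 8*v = (v + 4)*(v^2 - 2*v) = (v - 2)*(v + 4)*(v)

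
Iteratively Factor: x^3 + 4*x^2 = (x)*(x^2 + 4*x) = x^2*(x + 4)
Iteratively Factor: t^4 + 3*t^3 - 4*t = (t - 1)*(t^3 + 4*t^2 + 4*t) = (t - 1)*(t + 2)*(t^2 + 2*t) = t*(t - 1)*(t + 2)*(t + 2)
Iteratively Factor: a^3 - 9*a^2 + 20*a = (a - 5)*(a^2 - 4*a) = a*(a - 5)*(a - 4)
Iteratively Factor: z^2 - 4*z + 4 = (z - 2)*(z - 2)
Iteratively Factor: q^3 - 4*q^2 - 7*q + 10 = (q - 1)*(q^2 - 3*q - 10) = (q - 5)*(q - 1)*(q + 2)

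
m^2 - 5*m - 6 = (m - 6)*(m + 1)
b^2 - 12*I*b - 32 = (b - 8*I)*(b - 4*I)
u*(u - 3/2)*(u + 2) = u^3 + u^2/2 - 3*u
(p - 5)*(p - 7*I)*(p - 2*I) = p^3 - 5*p^2 - 9*I*p^2 - 14*p + 45*I*p + 70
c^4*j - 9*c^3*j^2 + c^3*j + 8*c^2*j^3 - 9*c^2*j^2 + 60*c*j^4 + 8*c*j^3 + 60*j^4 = (c - 6*j)*(c - 5*j)*(c + 2*j)*(c*j + j)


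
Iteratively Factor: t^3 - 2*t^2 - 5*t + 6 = (t - 3)*(t^2 + t - 2) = (t - 3)*(t - 1)*(t + 2)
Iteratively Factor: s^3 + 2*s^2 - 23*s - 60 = (s - 5)*(s^2 + 7*s + 12) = (s - 5)*(s + 4)*(s + 3)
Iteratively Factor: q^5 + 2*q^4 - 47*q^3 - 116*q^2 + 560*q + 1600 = (q - 5)*(q^4 + 7*q^3 - 12*q^2 - 176*q - 320) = (q - 5)*(q + 4)*(q^3 + 3*q^2 - 24*q - 80) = (q - 5)*(q + 4)^2*(q^2 - q - 20) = (q - 5)*(q + 4)^3*(q - 5)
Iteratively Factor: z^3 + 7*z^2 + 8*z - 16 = (z + 4)*(z^2 + 3*z - 4) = (z - 1)*(z + 4)*(z + 4)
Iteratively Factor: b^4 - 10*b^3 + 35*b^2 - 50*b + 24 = (b - 4)*(b^3 - 6*b^2 + 11*b - 6) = (b - 4)*(b - 2)*(b^2 - 4*b + 3) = (b - 4)*(b - 3)*(b - 2)*(b - 1)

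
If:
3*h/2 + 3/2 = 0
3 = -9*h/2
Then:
No Solution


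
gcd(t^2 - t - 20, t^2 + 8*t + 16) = t + 4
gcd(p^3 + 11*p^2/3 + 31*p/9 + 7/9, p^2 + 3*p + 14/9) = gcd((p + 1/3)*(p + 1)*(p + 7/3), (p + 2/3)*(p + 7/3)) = p + 7/3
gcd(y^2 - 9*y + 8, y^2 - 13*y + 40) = y - 8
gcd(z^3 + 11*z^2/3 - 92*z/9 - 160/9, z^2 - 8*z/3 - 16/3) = z + 4/3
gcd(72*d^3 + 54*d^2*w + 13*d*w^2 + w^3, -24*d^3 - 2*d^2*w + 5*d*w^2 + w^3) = 12*d^2 + 7*d*w + w^2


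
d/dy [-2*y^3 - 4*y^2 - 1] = 2*y*(-3*y - 4)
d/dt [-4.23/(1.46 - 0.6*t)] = -2.538/(0.6*t - 1.46)^2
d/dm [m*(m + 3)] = 2*m + 3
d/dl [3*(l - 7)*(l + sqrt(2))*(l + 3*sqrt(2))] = 9*l^2 - 42*l + 24*sqrt(2)*l - 84*sqrt(2) + 18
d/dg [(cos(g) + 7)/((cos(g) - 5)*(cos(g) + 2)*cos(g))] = 2*(cos(g)^3 + 9*cos(g)^2 - 21*cos(g) - 35)*sin(g)/((cos(g) - 5)^2*(cos(g) + 2)^2*cos(g)^2)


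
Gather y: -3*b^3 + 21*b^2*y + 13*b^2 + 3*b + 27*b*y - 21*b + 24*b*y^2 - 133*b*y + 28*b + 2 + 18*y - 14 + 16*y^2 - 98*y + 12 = -3*b^3 + 13*b^2 + 10*b + y^2*(24*b + 16) + y*(21*b^2 - 106*b - 80)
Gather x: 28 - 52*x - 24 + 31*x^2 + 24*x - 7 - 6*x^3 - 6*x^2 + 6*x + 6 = -6*x^3 + 25*x^2 - 22*x + 3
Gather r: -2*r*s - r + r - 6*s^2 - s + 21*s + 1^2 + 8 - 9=-2*r*s - 6*s^2 + 20*s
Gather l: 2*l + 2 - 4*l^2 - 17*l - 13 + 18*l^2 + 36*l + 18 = 14*l^2 + 21*l + 7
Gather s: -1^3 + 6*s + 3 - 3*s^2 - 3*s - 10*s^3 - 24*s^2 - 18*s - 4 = -10*s^3 - 27*s^2 - 15*s - 2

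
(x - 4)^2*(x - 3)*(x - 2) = x^4 - 13*x^3 + 62*x^2 - 128*x + 96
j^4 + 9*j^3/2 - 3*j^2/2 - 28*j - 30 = (j - 5/2)*(j + 2)^2*(j + 3)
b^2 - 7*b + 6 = (b - 6)*(b - 1)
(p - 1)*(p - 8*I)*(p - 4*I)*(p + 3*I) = p^4 - p^3 - 9*I*p^3 + 4*p^2 + 9*I*p^2 - 4*p - 96*I*p + 96*I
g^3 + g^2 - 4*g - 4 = (g - 2)*(g + 1)*(g + 2)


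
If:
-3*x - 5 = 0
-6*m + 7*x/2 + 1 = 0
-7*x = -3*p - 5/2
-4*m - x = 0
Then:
No Solution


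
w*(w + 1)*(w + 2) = w^3 + 3*w^2 + 2*w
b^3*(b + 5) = b^4 + 5*b^3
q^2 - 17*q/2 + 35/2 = (q - 5)*(q - 7/2)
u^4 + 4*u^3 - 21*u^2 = u^2*(u - 3)*(u + 7)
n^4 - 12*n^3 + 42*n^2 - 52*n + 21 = (n - 7)*(n - 3)*(n - 1)^2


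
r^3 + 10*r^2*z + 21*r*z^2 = r*(r + 3*z)*(r + 7*z)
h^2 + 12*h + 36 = (h + 6)^2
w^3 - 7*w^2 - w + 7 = (w - 7)*(w - 1)*(w + 1)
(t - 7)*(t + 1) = t^2 - 6*t - 7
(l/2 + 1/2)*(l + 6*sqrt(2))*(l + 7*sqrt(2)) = l^3/2 + l^2/2 + 13*sqrt(2)*l^2/2 + 13*sqrt(2)*l/2 + 42*l + 42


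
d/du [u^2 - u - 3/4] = 2*u - 1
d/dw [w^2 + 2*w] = 2*w + 2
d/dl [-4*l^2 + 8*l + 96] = 8 - 8*l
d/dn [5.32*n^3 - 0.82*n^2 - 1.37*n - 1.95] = 15.96*n^2 - 1.64*n - 1.37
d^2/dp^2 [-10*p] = 0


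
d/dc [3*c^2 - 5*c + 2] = 6*c - 5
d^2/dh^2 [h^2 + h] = 2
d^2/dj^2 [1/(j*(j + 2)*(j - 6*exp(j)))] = 2*(j^2*(1 - 6*exp(j))*(j + 2)*(j - 6*exp(j)) + 3*j^2*(j + 2)^2*(j - 6*exp(j))*exp(j) + j^2*(j + 2)^2*(6*exp(j) - 1)^2 + j^2*(j - 6*exp(j))^2 + j*(1 - 6*exp(j))*(j + 2)^2*(j - 6*exp(j)) + j*(j + 2)*(j - 6*exp(j))^2 + (j + 2)^2*(j - 6*exp(j))^2)/(j^3*(j + 2)^3*(j - 6*exp(j))^3)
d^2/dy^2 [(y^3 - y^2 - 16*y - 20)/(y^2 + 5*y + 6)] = 16/(y^3 + 9*y^2 + 27*y + 27)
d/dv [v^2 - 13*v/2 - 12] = 2*v - 13/2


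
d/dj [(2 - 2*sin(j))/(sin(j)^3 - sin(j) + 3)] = 2*(2*sin(j)^3 - 3*sin(j)^2 - 2)*cos(j)/(-sin(j)*cos(j)^2 + 3)^2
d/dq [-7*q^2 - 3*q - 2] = -14*q - 3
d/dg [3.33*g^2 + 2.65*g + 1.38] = 6.66*g + 2.65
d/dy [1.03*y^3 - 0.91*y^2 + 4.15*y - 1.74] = 3.09*y^2 - 1.82*y + 4.15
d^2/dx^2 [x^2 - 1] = 2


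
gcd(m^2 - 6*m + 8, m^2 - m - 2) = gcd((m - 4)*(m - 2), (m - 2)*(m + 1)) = m - 2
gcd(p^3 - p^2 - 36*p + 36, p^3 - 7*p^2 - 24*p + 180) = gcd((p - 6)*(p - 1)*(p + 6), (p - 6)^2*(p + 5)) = p - 6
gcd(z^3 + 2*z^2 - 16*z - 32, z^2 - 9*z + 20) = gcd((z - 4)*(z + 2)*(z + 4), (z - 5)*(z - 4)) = z - 4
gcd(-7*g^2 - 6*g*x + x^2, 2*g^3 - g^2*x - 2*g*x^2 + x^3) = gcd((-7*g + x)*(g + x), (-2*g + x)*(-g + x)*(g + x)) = g + x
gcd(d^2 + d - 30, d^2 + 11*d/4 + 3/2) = 1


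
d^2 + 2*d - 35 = (d - 5)*(d + 7)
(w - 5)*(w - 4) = w^2 - 9*w + 20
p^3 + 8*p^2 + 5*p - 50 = (p - 2)*(p + 5)^2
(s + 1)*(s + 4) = s^2 + 5*s + 4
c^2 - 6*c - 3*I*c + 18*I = (c - 6)*(c - 3*I)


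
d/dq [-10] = 0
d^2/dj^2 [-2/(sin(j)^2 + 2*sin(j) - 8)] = 4*(2*sin(j)^4 + 3*sin(j)^3 + 15*sin(j)^2 + 2*sin(j) - 12)/(sin(j)^2 + 2*sin(j) - 8)^3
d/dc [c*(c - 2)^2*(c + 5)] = 4*c^3 + 3*c^2 - 32*c + 20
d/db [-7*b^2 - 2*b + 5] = -14*b - 2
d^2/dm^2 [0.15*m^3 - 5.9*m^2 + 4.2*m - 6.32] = 0.9*m - 11.8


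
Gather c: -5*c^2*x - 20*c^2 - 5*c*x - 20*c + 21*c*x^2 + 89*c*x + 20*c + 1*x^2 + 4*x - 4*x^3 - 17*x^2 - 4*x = c^2*(-5*x - 20) + c*(21*x^2 + 84*x) - 4*x^3 - 16*x^2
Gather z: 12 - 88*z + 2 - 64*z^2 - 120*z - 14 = -64*z^2 - 208*z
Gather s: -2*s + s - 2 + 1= -s - 1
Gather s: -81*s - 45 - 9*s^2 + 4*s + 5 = -9*s^2 - 77*s - 40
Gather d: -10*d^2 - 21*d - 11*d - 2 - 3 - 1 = -10*d^2 - 32*d - 6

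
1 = 1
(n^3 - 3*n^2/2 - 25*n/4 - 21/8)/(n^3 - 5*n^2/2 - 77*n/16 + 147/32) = 4*(4*n^2 + 8*n + 3)/(16*n^2 + 16*n - 21)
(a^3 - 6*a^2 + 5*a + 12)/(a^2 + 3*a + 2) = (a^2 - 7*a + 12)/(a + 2)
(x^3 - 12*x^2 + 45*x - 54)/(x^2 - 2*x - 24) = (x^2 - 6*x + 9)/(x + 4)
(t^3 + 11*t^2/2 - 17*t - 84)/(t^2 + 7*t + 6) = (t^2 - t/2 - 14)/(t + 1)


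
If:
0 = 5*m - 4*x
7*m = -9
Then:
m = -9/7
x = -45/28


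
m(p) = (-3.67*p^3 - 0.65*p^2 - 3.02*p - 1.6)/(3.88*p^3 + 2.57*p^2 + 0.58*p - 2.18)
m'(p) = (-11.64*p^2 - 5.14*p - 0.58)*(-3.67*p^3 - 0.65*p^2 - 3.02*p - 1.6)/(3.88*p^3 + 2.57*p^2 + 0.58*p - 2.18)^2 + (-11.01*p^2 - 1.3*p - 3.02)/(3.88*p^3 + 2.57*p^2 + 0.58*p - 2.18)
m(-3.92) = -1.11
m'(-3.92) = -0.05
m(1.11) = -1.55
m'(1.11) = 2.02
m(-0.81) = -0.78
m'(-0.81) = 1.99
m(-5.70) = -1.05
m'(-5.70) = -0.02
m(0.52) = 6.05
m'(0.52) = 71.21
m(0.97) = -1.96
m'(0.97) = 4.07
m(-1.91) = -1.31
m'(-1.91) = -0.13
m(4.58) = -0.89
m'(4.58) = -0.00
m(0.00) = 0.73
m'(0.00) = 1.58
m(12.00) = -0.91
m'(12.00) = -0.00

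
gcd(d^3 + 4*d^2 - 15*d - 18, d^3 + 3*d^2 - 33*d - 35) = d + 1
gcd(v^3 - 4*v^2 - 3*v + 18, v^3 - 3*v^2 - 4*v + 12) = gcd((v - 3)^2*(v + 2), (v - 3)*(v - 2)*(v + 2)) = v^2 - v - 6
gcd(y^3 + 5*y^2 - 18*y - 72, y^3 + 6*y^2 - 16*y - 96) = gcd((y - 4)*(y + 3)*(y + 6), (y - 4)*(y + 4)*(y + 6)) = y^2 + 2*y - 24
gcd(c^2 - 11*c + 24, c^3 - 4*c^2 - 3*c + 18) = c - 3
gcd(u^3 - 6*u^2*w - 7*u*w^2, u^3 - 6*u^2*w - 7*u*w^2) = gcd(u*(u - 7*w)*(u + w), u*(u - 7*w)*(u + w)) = u^3 - 6*u^2*w - 7*u*w^2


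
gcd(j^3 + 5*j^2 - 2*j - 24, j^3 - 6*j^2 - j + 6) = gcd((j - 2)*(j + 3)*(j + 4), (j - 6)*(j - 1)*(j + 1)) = 1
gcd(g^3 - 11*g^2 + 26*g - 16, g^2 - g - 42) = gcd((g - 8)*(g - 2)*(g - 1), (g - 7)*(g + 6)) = 1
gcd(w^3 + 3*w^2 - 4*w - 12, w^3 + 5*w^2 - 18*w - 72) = w + 3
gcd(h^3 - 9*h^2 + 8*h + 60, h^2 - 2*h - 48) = 1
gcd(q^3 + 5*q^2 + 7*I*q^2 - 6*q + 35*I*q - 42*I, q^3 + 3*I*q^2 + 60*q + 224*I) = q + 7*I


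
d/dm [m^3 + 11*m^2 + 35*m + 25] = 3*m^2 + 22*m + 35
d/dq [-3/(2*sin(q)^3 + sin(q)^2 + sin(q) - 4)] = 3*(6*sin(q)^2 + 2*sin(q) + 1)*cos(q)/(2*sin(q)^3 + sin(q)^2 + sin(q) - 4)^2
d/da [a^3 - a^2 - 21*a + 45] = 3*a^2 - 2*a - 21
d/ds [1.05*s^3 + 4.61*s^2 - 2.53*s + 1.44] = 3.15*s^2 + 9.22*s - 2.53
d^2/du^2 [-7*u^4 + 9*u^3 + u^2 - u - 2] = -84*u^2 + 54*u + 2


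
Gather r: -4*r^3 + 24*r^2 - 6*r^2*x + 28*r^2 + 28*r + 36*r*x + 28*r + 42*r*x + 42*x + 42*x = -4*r^3 + r^2*(52 - 6*x) + r*(78*x + 56) + 84*x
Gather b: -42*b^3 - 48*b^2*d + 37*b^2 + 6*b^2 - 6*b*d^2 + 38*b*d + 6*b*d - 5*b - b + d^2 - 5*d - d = -42*b^3 + b^2*(43 - 48*d) + b*(-6*d^2 + 44*d - 6) + d^2 - 6*d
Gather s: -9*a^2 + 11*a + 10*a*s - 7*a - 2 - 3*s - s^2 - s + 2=-9*a^2 + 4*a - s^2 + s*(10*a - 4)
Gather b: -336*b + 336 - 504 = -336*b - 168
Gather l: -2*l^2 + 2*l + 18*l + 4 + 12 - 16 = -2*l^2 + 20*l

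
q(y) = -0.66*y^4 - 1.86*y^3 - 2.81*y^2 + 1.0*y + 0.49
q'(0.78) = -8.03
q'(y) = -2.64*y^3 - 5.58*y^2 - 5.62*y + 1.0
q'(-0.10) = 1.51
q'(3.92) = -265.80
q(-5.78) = -476.64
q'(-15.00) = 7739.80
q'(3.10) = -148.69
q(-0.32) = -0.06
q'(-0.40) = 2.52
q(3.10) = -139.78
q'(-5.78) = 356.85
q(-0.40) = -0.26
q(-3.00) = -31.04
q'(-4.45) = 148.15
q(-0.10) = 0.36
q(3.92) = -306.65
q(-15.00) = -27781.76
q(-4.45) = -154.51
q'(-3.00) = 38.92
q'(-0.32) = 2.31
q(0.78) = -1.57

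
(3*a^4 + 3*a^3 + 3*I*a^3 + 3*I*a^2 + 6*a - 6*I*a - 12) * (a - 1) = 3*a^5 + 3*I*a^4 - 3*a^3 + 6*a^2 - 9*I*a^2 - 18*a + 6*I*a + 12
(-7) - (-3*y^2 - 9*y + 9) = 3*y^2 + 9*y - 16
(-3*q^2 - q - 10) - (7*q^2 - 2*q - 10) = -10*q^2 + q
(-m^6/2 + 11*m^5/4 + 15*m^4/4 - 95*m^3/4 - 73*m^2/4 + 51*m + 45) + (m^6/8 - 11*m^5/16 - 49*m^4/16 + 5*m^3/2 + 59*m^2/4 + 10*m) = -3*m^6/8 + 33*m^5/16 + 11*m^4/16 - 85*m^3/4 - 7*m^2/2 + 61*m + 45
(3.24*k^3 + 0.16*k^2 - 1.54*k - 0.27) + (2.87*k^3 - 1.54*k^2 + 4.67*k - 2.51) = 6.11*k^3 - 1.38*k^2 + 3.13*k - 2.78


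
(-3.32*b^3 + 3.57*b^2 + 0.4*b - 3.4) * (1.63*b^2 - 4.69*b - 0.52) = -5.4116*b^5 + 21.3899*b^4 - 14.3649*b^3 - 9.2744*b^2 + 15.738*b + 1.768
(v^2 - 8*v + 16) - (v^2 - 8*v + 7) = 9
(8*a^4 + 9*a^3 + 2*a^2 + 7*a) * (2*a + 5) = 16*a^5 + 58*a^4 + 49*a^3 + 24*a^2 + 35*a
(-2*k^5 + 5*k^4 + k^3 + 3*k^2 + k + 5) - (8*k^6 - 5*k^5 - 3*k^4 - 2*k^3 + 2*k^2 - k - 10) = -8*k^6 + 3*k^5 + 8*k^4 + 3*k^3 + k^2 + 2*k + 15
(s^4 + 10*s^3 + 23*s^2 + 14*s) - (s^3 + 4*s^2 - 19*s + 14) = s^4 + 9*s^3 + 19*s^2 + 33*s - 14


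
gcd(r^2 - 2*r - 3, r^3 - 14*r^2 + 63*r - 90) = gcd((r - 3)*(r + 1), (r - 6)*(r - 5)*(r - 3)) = r - 3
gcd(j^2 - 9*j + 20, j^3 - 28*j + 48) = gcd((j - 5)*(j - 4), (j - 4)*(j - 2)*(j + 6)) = j - 4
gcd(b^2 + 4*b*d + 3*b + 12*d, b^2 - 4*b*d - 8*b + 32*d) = 1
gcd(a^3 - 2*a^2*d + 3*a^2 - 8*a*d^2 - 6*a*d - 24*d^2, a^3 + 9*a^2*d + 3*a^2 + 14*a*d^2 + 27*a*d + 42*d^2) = a^2 + 2*a*d + 3*a + 6*d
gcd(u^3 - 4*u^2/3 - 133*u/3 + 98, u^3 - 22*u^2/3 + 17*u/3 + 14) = u^2 - 25*u/3 + 14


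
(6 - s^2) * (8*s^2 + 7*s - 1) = -8*s^4 - 7*s^3 + 49*s^2 + 42*s - 6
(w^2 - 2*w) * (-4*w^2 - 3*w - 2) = -4*w^4 + 5*w^3 + 4*w^2 + 4*w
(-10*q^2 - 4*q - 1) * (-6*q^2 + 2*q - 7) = 60*q^4 + 4*q^3 + 68*q^2 + 26*q + 7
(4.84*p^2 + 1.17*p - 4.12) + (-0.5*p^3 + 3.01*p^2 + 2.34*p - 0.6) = -0.5*p^3 + 7.85*p^2 + 3.51*p - 4.72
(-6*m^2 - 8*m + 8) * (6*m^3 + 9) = -36*m^5 - 48*m^4 + 48*m^3 - 54*m^2 - 72*m + 72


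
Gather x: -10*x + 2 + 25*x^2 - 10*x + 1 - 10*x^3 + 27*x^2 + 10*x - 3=-10*x^3 + 52*x^2 - 10*x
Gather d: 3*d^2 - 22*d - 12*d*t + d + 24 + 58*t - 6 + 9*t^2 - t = 3*d^2 + d*(-12*t - 21) + 9*t^2 + 57*t + 18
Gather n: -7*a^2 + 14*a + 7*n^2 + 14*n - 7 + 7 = -7*a^2 + 14*a + 7*n^2 + 14*n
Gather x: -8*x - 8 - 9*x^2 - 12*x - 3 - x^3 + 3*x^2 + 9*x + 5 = -x^3 - 6*x^2 - 11*x - 6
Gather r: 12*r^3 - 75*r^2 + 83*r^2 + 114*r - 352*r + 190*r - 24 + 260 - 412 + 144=12*r^3 + 8*r^2 - 48*r - 32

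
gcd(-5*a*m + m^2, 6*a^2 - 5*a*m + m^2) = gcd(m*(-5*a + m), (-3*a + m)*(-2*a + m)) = 1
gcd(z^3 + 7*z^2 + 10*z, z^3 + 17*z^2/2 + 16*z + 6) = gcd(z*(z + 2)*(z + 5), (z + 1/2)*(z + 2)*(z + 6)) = z + 2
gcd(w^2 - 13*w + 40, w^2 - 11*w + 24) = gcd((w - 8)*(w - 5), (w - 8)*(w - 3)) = w - 8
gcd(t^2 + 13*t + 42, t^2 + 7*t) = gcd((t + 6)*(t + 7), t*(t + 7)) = t + 7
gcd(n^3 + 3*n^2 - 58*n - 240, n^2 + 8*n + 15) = n + 5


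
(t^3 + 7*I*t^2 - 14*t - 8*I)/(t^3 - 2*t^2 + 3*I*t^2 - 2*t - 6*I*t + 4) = (t + 4*I)/(t - 2)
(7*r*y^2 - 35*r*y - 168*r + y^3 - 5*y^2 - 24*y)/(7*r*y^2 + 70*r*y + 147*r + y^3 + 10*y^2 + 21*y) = (y - 8)/(y + 7)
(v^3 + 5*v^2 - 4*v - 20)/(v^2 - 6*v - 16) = (v^2 + 3*v - 10)/(v - 8)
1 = 1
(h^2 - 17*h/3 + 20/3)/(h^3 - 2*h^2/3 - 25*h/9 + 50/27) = 9*(h - 4)/(9*h^2 + 9*h - 10)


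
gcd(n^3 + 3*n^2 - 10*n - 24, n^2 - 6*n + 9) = n - 3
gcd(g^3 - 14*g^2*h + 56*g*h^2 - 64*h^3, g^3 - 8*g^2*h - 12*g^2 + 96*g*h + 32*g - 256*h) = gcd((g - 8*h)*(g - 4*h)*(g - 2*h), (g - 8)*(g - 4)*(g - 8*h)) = g - 8*h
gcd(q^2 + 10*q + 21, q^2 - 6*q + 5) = 1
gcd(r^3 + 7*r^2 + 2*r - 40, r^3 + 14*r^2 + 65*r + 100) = r^2 + 9*r + 20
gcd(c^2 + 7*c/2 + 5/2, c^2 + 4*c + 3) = c + 1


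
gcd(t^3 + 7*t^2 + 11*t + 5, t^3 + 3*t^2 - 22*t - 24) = t + 1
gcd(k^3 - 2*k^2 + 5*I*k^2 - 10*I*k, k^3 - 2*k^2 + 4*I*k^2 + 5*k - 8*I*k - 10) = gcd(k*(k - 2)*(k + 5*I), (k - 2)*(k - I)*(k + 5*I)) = k^2 + k*(-2 + 5*I) - 10*I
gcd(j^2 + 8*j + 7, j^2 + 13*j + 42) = j + 7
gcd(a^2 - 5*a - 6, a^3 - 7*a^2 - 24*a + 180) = a - 6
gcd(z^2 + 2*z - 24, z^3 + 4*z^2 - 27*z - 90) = z + 6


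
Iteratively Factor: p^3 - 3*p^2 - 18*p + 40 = (p - 2)*(p^2 - p - 20) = (p - 2)*(p + 4)*(p - 5)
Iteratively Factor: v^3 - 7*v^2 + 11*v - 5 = (v - 5)*(v^2 - 2*v + 1) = (v - 5)*(v - 1)*(v - 1)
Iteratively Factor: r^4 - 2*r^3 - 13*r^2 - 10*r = (r)*(r^3 - 2*r^2 - 13*r - 10) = r*(r + 1)*(r^2 - 3*r - 10) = r*(r + 1)*(r + 2)*(r - 5)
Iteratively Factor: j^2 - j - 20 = (j - 5)*(j + 4)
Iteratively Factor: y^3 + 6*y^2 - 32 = (y - 2)*(y^2 + 8*y + 16) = (y - 2)*(y + 4)*(y + 4)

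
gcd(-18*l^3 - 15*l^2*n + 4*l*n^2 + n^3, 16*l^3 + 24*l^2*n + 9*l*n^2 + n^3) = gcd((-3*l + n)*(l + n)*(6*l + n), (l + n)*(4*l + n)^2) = l + n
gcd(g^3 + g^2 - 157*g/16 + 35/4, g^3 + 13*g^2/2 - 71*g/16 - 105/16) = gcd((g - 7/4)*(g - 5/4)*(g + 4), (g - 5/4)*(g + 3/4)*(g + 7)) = g - 5/4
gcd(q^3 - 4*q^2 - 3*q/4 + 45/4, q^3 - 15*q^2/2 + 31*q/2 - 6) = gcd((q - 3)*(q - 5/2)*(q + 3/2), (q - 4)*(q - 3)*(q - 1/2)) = q - 3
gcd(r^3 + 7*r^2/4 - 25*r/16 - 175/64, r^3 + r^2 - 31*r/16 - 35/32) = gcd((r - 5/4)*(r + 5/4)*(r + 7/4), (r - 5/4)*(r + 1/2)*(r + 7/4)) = r^2 + r/2 - 35/16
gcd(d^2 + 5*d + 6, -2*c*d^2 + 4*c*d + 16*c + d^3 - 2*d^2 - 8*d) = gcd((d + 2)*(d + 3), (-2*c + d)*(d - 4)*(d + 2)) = d + 2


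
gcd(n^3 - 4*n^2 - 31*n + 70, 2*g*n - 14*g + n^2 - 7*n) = n - 7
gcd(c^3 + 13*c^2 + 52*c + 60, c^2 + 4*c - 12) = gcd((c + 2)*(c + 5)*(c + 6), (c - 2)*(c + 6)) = c + 6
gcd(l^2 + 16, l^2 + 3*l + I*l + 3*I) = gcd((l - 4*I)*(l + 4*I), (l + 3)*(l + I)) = 1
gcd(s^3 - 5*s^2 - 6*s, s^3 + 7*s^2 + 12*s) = s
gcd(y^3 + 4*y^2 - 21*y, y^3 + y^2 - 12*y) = y^2 - 3*y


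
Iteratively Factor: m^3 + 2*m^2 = (m)*(m^2 + 2*m) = m*(m + 2)*(m)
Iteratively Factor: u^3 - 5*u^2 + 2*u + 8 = (u + 1)*(u^2 - 6*u + 8) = (u - 2)*(u + 1)*(u - 4)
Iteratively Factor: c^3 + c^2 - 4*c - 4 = (c - 2)*(c^2 + 3*c + 2) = (c - 2)*(c + 2)*(c + 1)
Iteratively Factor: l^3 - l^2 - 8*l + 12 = (l + 3)*(l^2 - 4*l + 4) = (l - 2)*(l + 3)*(l - 2)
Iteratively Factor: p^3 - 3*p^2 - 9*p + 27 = (p + 3)*(p^2 - 6*p + 9) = (p - 3)*(p + 3)*(p - 3)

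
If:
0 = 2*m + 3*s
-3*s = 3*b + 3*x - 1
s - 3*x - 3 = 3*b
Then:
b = -x - 2/3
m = -3/2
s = 1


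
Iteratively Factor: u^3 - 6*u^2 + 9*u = (u)*(u^2 - 6*u + 9) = u*(u - 3)*(u - 3)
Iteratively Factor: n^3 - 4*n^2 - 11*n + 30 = (n - 2)*(n^2 - 2*n - 15) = (n - 2)*(n + 3)*(n - 5)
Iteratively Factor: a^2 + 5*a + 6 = (a + 3)*(a + 2)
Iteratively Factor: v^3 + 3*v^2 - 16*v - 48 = (v + 3)*(v^2 - 16) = (v + 3)*(v + 4)*(v - 4)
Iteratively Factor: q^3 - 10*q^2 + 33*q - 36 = (q - 3)*(q^2 - 7*q + 12) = (q - 4)*(q - 3)*(q - 3)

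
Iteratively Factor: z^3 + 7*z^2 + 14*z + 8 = (z + 2)*(z^2 + 5*z + 4) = (z + 2)*(z + 4)*(z + 1)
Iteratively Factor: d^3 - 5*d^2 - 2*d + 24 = (d - 4)*(d^2 - d - 6) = (d - 4)*(d - 3)*(d + 2)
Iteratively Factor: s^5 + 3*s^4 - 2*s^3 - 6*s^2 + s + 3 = (s + 1)*(s^4 + 2*s^3 - 4*s^2 - 2*s + 3) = (s - 1)*(s + 1)*(s^3 + 3*s^2 - s - 3) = (s - 1)*(s + 1)*(s + 3)*(s^2 - 1) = (s - 1)*(s + 1)^2*(s + 3)*(s - 1)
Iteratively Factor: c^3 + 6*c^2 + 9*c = (c)*(c^2 + 6*c + 9) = c*(c + 3)*(c + 3)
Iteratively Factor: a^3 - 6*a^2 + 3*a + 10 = (a - 5)*(a^2 - a - 2) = (a - 5)*(a + 1)*(a - 2)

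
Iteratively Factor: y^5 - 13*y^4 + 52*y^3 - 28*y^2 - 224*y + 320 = (y - 2)*(y^4 - 11*y^3 + 30*y^2 + 32*y - 160) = (y - 5)*(y - 2)*(y^3 - 6*y^2 + 32) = (y - 5)*(y - 2)*(y + 2)*(y^2 - 8*y + 16) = (y - 5)*(y - 4)*(y - 2)*(y + 2)*(y - 4)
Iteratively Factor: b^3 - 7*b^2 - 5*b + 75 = (b - 5)*(b^2 - 2*b - 15) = (b - 5)^2*(b + 3)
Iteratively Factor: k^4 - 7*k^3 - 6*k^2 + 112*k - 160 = (k - 4)*(k^3 - 3*k^2 - 18*k + 40) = (k - 5)*(k - 4)*(k^2 + 2*k - 8) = (k - 5)*(k - 4)*(k - 2)*(k + 4)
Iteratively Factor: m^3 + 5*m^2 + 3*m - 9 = (m - 1)*(m^2 + 6*m + 9) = (m - 1)*(m + 3)*(m + 3)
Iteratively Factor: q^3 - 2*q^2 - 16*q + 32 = (q - 2)*(q^2 - 16) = (q - 4)*(q - 2)*(q + 4)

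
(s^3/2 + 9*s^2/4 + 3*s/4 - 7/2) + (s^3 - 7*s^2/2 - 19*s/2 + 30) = 3*s^3/2 - 5*s^2/4 - 35*s/4 + 53/2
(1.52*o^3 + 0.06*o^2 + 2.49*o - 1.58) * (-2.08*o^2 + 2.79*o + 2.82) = -3.1616*o^5 + 4.116*o^4 - 0.725400000000001*o^3 + 10.4027*o^2 + 2.6136*o - 4.4556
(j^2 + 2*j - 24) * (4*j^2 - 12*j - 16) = 4*j^4 - 4*j^3 - 136*j^2 + 256*j + 384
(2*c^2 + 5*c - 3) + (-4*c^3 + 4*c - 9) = -4*c^3 + 2*c^2 + 9*c - 12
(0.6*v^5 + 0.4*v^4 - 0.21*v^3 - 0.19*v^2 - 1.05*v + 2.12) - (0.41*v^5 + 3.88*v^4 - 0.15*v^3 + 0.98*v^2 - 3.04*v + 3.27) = 0.19*v^5 - 3.48*v^4 - 0.06*v^3 - 1.17*v^2 + 1.99*v - 1.15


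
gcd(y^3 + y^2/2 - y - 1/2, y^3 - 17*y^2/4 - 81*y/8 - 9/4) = 1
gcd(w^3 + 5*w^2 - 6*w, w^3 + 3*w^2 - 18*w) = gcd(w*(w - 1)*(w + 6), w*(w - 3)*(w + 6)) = w^2 + 6*w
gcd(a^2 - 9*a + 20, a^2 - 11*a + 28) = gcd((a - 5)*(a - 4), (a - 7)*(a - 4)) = a - 4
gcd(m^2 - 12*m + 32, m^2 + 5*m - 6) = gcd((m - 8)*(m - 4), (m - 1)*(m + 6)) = 1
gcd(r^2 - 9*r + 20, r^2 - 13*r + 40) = r - 5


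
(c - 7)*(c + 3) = c^2 - 4*c - 21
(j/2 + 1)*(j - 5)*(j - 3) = j^3/2 - 3*j^2 - j/2 + 15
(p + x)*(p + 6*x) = p^2 + 7*p*x + 6*x^2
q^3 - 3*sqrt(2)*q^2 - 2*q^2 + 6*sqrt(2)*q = q*(q - 2)*(q - 3*sqrt(2))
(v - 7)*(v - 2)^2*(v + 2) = v^4 - 9*v^3 + 10*v^2 + 36*v - 56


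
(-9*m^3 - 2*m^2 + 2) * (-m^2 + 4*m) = 9*m^5 - 34*m^4 - 8*m^3 - 2*m^2 + 8*m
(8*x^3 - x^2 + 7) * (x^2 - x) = 8*x^5 - 9*x^4 + x^3 + 7*x^2 - 7*x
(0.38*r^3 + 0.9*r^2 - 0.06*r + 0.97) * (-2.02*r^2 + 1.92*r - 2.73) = -0.7676*r^5 - 1.0884*r^4 + 0.8118*r^3 - 4.5316*r^2 + 2.0262*r - 2.6481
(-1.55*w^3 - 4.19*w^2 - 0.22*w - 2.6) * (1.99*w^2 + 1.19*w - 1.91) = -3.0845*w^5 - 10.1826*w^4 - 2.4634*w^3 + 2.5671*w^2 - 2.6738*w + 4.966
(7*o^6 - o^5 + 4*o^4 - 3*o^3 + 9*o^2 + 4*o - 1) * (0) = 0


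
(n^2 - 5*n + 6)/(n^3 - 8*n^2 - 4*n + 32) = (n - 3)/(n^2 - 6*n - 16)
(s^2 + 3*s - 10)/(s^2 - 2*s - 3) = (-s^2 - 3*s + 10)/(-s^2 + 2*s + 3)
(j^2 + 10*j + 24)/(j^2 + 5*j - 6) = (j + 4)/(j - 1)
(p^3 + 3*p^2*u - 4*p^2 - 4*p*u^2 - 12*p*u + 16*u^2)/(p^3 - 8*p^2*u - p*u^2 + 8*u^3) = (p^2 + 4*p*u - 4*p - 16*u)/(p^2 - 7*p*u - 8*u^2)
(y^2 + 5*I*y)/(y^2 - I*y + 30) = y/(y - 6*I)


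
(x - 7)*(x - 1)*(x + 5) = x^3 - 3*x^2 - 33*x + 35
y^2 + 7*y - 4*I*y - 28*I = (y + 7)*(y - 4*I)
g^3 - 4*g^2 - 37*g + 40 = (g - 8)*(g - 1)*(g + 5)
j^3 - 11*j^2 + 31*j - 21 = (j - 7)*(j - 3)*(j - 1)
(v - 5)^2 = v^2 - 10*v + 25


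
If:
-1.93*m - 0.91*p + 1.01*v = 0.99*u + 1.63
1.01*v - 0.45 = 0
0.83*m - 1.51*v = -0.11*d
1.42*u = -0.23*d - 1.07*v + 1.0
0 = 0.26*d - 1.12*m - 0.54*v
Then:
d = 2.81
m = 0.44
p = -2.13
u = -0.09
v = 0.45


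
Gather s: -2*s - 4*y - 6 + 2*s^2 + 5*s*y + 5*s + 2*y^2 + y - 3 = 2*s^2 + s*(5*y + 3) + 2*y^2 - 3*y - 9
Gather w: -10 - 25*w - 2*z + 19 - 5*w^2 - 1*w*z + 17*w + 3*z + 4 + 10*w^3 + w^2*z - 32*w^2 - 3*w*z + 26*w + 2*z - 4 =10*w^3 + w^2*(z - 37) + w*(18 - 4*z) + 3*z + 9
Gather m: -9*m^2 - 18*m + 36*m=-9*m^2 + 18*m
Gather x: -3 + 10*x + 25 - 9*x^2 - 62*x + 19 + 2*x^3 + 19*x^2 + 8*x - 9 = 2*x^3 + 10*x^2 - 44*x + 32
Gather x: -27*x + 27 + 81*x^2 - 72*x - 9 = 81*x^2 - 99*x + 18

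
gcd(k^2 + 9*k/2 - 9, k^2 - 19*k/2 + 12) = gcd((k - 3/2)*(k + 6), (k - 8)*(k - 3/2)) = k - 3/2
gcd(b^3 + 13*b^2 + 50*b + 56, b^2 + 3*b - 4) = b + 4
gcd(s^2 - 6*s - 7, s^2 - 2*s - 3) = s + 1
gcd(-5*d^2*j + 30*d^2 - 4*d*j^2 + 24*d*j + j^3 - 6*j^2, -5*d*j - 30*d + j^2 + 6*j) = 5*d - j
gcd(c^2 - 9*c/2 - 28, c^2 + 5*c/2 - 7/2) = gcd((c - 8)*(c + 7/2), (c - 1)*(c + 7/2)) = c + 7/2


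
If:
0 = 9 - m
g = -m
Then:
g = -9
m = 9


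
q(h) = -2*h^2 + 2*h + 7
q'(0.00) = 2.00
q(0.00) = 7.00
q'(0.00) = 2.00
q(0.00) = 7.00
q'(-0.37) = 3.48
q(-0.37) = 5.99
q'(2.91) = -9.64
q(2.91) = -4.12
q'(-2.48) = 11.92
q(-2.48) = -10.26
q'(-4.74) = 20.96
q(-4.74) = -47.42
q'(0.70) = -0.80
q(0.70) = 7.42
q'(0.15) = 1.40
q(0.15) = 7.26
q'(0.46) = 0.16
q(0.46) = 7.50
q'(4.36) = -15.44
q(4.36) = -22.30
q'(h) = 2 - 4*h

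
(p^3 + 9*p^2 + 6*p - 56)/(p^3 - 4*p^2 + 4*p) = (p^2 + 11*p + 28)/(p*(p - 2))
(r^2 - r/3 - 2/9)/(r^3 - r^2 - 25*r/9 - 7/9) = (3*r - 2)/(3*r^2 - 4*r - 7)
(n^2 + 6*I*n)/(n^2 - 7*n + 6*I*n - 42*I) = n/(n - 7)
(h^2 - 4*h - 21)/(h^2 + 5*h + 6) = (h - 7)/(h + 2)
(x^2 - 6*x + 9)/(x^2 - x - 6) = (x - 3)/(x + 2)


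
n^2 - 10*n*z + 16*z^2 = (n - 8*z)*(n - 2*z)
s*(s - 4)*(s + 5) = s^3 + s^2 - 20*s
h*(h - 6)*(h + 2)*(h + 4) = h^4 - 28*h^2 - 48*h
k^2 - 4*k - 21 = (k - 7)*(k + 3)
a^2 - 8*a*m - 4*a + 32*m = (a - 4)*(a - 8*m)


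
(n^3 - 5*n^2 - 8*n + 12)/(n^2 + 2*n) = n - 7 + 6/n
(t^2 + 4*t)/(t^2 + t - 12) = t/(t - 3)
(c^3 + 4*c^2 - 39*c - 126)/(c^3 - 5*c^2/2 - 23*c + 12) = 2*(c^2 + 10*c + 21)/(2*c^2 + 7*c - 4)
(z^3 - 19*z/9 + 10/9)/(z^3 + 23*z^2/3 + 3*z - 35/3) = (z - 2/3)/(z + 7)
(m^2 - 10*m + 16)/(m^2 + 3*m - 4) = (m^2 - 10*m + 16)/(m^2 + 3*m - 4)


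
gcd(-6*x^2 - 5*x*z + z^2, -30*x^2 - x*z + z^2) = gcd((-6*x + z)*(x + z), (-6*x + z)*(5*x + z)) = 6*x - z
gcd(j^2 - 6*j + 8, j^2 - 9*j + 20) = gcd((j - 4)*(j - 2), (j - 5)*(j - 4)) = j - 4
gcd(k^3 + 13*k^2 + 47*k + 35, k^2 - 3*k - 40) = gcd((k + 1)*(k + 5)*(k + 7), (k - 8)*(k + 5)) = k + 5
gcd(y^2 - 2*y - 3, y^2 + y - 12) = y - 3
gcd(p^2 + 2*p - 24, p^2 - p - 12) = p - 4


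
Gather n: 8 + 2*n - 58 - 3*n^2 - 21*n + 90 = -3*n^2 - 19*n + 40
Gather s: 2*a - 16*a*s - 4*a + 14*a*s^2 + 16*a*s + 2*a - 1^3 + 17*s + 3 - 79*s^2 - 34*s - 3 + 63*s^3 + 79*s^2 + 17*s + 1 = 14*a*s^2 + 63*s^3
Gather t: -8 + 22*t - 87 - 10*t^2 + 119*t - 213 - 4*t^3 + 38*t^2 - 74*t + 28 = -4*t^3 + 28*t^2 + 67*t - 280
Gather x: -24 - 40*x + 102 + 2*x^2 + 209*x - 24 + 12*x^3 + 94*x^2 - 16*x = 12*x^3 + 96*x^2 + 153*x + 54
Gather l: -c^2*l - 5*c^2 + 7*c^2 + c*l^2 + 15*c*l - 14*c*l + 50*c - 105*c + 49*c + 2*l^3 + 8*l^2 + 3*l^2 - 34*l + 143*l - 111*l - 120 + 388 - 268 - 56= 2*c^2 - 6*c + 2*l^3 + l^2*(c + 11) + l*(-c^2 + c - 2) - 56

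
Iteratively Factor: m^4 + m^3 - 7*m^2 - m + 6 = (m - 2)*(m^3 + 3*m^2 - m - 3) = (m - 2)*(m + 3)*(m^2 - 1) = (m - 2)*(m - 1)*(m + 3)*(m + 1)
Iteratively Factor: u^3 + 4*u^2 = (u + 4)*(u^2) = u*(u + 4)*(u)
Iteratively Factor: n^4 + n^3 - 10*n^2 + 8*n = (n)*(n^3 + n^2 - 10*n + 8) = n*(n - 2)*(n^2 + 3*n - 4) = n*(n - 2)*(n - 1)*(n + 4)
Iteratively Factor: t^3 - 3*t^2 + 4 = (t - 2)*(t^2 - t - 2) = (t - 2)^2*(t + 1)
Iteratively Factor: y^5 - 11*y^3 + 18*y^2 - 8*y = (y - 2)*(y^4 + 2*y^3 - 7*y^2 + 4*y) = (y - 2)*(y + 4)*(y^3 - 2*y^2 + y) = y*(y - 2)*(y + 4)*(y^2 - 2*y + 1) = y*(y - 2)*(y - 1)*(y + 4)*(y - 1)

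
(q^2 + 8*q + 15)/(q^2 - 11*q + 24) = (q^2 + 8*q + 15)/(q^2 - 11*q + 24)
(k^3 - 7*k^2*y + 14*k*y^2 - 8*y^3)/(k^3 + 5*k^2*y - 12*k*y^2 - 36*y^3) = (k^3 - 7*k^2*y + 14*k*y^2 - 8*y^3)/(k^3 + 5*k^2*y - 12*k*y^2 - 36*y^3)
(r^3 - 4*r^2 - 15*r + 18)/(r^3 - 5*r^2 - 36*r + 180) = (r^2 + 2*r - 3)/(r^2 + r - 30)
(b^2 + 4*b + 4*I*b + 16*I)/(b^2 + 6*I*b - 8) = (b + 4)/(b + 2*I)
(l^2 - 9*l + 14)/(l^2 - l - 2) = (l - 7)/(l + 1)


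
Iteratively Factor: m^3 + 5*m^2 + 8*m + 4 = (m + 1)*(m^2 + 4*m + 4) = (m + 1)*(m + 2)*(m + 2)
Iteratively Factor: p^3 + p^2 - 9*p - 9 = (p - 3)*(p^2 + 4*p + 3) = (p - 3)*(p + 3)*(p + 1)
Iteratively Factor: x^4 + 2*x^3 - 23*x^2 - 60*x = (x)*(x^3 + 2*x^2 - 23*x - 60) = x*(x + 3)*(x^2 - x - 20) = x*(x + 3)*(x + 4)*(x - 5)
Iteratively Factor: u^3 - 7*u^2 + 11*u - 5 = (u - 5)*(u^2 - 2*u + 1) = (u - 5)*(u - 1)*(u - 1)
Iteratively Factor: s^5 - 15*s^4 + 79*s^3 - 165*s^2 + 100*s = (s - 5)*(s^4 - 10*s^3 + 29*s^2 - 20*s) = (s - 5)*(s - 4)*(s^3 - 6*s^2 + 5*s) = (s - 5)*(s - 4)*(s - 1)*(s^2 - 5*s) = (s - 5)^2*(s - 4)*(s - 1)*(s)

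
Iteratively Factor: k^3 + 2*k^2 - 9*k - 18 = (k + 3)*(k^2 - k - 6) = (k + 2)*(k + 3)*(k - 3)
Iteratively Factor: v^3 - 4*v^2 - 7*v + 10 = (v - 1)*(v^2 - 3*v - 10) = (v - 5)*(v - 1)*(v + 2)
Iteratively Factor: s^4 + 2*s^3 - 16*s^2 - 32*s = (s + 4)*(s^3 - 2*s^2 - 8*s) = s*(s + 4)*(s^2 - 2*s - 8) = s*(s + 2)*(s + 4)*(s - 4)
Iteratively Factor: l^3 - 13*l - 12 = (l + 1)*(l^2 - l - 12) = (l + 1)*(l + 3)*(l - 4)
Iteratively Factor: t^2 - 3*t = (t - 3)*(t)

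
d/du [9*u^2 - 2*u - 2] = 18*u - 2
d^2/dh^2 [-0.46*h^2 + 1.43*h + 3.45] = -0.920000000000000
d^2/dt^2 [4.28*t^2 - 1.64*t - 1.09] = 8.56000000000000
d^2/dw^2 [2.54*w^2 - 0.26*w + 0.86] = 5.08000000000000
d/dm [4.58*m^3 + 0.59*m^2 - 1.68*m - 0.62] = 13.74*m^2 + 1.18*m - 1.68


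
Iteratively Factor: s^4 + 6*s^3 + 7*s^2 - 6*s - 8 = (s - 1)*(s^3 + 7*s^2 + 14*s + 8) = (s - 1)*(s + 4)*(s^2 + 3*s + 2) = (s - 1)*(s + 2)*(s + 4)*(s + 1)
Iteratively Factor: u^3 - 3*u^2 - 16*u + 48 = (u - 4)*(u^2 + u - 12) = (u - 4)*(u + 4)*(u - 3)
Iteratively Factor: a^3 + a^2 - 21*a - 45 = (a + 3)*(a^2 - 2*a - 15) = (a + 3)^2*(a - 5)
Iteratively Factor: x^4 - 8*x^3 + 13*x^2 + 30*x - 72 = (x - 3)*(x^3 - 5*x^2 - 2*x + 24) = (x - 3)*(x + 2)*(x^2 - 7*x + 12) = (x - 4)*(x - 3)*(x + 2)*(x - 3)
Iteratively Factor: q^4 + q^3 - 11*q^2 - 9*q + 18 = (q - 1)*(q^3 + 2*q^2 - 9*q - 18) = (q - 3)*(q - 1)*(q^2 + 5*q + 6) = (q - 3)*(q - 1)*(q + 2)*(q + 3)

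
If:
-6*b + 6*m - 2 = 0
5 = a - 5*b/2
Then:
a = 5*m/2 + 25/6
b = m - 1/3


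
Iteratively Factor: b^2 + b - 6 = (b + 3)*(b - 2)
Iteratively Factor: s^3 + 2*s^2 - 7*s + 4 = (s + 4)*(s^2 - 2*s + 1) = (s - 1)*(s + 4)*(s - 1)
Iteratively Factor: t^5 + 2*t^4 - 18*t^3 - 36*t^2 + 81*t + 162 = (t - 3)*(t^4 + 5*t^3 - 3*t^2 - 45*t - 54) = (t - 3)^2*(t^3 + 8*t^2 + 21*t + 18) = (t - 3)^2*(t + 2)*(t^2 + 6*t + 9) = (t - 3)^2*(t + 2)*(t + 3)*(t + 3)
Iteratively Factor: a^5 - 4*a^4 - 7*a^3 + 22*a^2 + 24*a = (a - 3)*(a^4 - a^3 - 10*a^2 - 8*a) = (a - 3)*(a + 1)*(a^3 - 2*a^2 - 8*a) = a*(a - 3)*(a + 1)*(a^2 - 2*a - 8) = a*(a - 4)*(a - 3)*(a + 1)*(a + 2)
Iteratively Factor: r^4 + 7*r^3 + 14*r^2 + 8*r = (r + 4)*(r^3 + 3*r^2 + 2*r) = (r + 2)*(r + 4)*(r^2 + r) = (r + 1)*(r + 2)*(r + 4)*(r)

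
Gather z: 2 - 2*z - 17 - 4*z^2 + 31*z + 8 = -4*z^2 + 29*z - 7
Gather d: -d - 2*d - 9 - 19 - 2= -3*d - 30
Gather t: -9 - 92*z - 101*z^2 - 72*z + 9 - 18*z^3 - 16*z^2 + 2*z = -18*z^3 - 117*z^2 - 162*z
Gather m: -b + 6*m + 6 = -b + 6*m + 6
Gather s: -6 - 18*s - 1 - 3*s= -21*s - 7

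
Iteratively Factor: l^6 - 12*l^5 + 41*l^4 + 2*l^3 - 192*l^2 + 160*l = (l - 4)*(l^5 - 8*l^4 + 9*l^3 + 38*l^2 - 40*l) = (l - 4)*(l - 1)*(l^4 - 7*l^3 + 2*l^2 + 40*l) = (l - 4)^2*(l - 1)*(l^3 - 3*l^2 - 10*l) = (l - 5)*(l - 4)^2*(l - 1)*(l^2 + 2*l) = (l - 5)*(l - 4)^2*(l - 1)*(l + 2)*(l)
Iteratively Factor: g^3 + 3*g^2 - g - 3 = (g + 1)*(g^2 + 2*g - 3) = (g + 1)*(g + 3)*(g - 1)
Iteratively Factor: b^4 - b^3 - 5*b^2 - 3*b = (b)*(b^3 - b^2 - 5*b - 3) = b*(b - 3)*(b^2 + 2*b + 1) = b*(b - 3)*(b + 1)*(b + 1)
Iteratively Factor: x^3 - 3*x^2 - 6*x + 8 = (x - 1)*(x^2 - 2*x - 8) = (x - 1)*(x + 2)*(x - 4)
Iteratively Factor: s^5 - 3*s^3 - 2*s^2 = (s)*(s^4 - 3*s^2 - 2*s) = s*(s + 1)*(s^3 - s^2 - 2*s) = s^2*(s + 1)*(s^2 - s - 2) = s^2*(s - 2)*(s + 1)*(s + 1)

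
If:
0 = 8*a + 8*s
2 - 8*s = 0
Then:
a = -1/4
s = 1/4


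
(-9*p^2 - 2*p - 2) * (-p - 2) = 9*p^3 + 20*p^2 + 6*p + 4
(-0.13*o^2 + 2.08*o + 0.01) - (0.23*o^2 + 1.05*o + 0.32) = -0.36*o^2 + 1.03*o - 0.31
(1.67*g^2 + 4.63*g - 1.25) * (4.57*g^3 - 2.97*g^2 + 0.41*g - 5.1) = 7.6319*g^5 + 16.1992*g^4 - 18.7789*g^3 - 2.9062*g^2 - 24.1255*g + 6.375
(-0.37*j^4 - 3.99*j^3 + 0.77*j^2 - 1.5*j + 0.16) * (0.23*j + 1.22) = -0.0851*j^5 - 1.3691*j^4 - 4.6907*j^3 + 0.5944*j^2 - 1.7932*j + 0.1952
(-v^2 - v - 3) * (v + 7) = -v^3 - 8*v^2 - 10*v - 21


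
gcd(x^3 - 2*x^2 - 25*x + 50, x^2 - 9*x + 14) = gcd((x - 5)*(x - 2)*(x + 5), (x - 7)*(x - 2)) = x - 2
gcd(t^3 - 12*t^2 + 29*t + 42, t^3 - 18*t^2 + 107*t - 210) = t^2 - 13*t + 42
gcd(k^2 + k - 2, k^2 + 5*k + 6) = k + 2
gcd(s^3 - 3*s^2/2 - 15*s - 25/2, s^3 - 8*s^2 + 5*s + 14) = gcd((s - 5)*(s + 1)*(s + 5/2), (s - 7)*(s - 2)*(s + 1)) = s + 1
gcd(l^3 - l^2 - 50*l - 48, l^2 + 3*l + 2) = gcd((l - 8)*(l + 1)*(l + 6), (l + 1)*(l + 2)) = l + 1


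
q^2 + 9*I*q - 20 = (q + 4*I)*(q + 5*I)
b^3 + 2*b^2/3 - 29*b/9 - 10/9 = (b - 5/3)*(b + 1/3)*(b + 2)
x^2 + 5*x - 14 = (x - 2)*(x + 7)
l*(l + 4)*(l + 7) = l^3 + 11*l^2 + 28*l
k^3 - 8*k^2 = k^2*(k - 8)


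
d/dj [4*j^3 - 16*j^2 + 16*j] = 12*j^2 - 32*j + 16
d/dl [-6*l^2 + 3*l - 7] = 3 - 12*l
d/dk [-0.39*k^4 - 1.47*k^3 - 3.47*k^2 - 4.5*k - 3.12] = -1.56*k^3 - 4.41*k^2 - 6.94*k - 4.5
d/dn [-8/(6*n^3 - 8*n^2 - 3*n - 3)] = 8*(18*n^2 - 16*n - 3)/(-6*n^3 + 8*n^2 + 3*n + 3)^2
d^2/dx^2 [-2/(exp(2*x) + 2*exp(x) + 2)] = 4*(-4*(exp(x) + 1)^2*exp(x) + (2*exp(x) + 1)*(exp(2*x) + 2*exp(x) + 2))*exp(x)/(exp(2*x) + 2*exp(x) + 2)^3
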